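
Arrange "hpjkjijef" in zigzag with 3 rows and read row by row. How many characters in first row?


Zigzag "hpjkjijef" into 3 rows:
Placing characters:
  'h' => row 0
  'p' => row 1
  'j' => row 2
  'k' => row 1
  'j' => row 0
  'i' => row 1
  'j' => row 2
  'e' => row 1
  'f' => row 0
Rows:
  Row 0: "hjf"
  Row 1: "pkie"
  Row 2: "jj"
First row length: 3

3


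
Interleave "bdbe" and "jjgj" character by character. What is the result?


Interleaving "bdbe" and "jjgj":
  Position 0: 'b' from first, 'j' from second => "bj"
  Position 1: 'd' from first, 'j' from second => "dj"
  Position 2: 'b' from first, 'g' from second => "bg"
  Position 3: 'e' from first, 'j' from second => "ej"
Result: bjdjbgej

bjdjbgej


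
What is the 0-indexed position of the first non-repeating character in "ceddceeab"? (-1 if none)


Input: ceddceeab
Character frequencies:
  'a': 1
  'b': 1
  'c': 2
  'd': 2
  'e': 3
Scanning left to right for freq == 1:
  Position 0 ('c'): freq=2, skip
  Position 1 ('e'): freq=3, skip
  Position 2 ('d'): freq=2, skip
  Position 3 ('d'): freq=2, skip
  Position 4 ('c'): freq=2, skip
  Position 5 ('e'): freq=3, skip
  Position 6 ('e'): freq=3, skip
  Position 7 ('a'): unique! => answer = 7

7


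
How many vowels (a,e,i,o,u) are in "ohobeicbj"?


Input: ohobeicbj
Checking each character:
  'o' at position 0: vowel (running total: 1)
  'h' at position 1: consonant
  'o' at position 2: vowel (running total: 2)
  'b' at position 3: consonant
  'e' at position 4: vowel (running total: 3)
  'i' at position 5: vowel (running total: 4)
  'c' at position 6: consonant
  'b' at position 7: consonant
  'j' at position 8: consonant
Total vowels: 4

4


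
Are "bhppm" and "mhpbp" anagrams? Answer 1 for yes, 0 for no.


Strings: "bhppm", "mhpbp"
Sorted first:  bhmpp
Sorted second: bhmpp
Sorted forms match => anagrams

1


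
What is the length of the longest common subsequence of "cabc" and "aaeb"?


LCS of "cabc" and "aaeb"
DP table:
           a    a    e    b
      0    0    0    0    0
  c   0    0    0    0    0
  a   0    1    1    1    1
  b   0    1    1    1    2
  c   0    1    1    1    2
LCS length = dp[4][4] = 2

2


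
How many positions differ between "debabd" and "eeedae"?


Comparing "debabd" and "eeedae" position by position:
  Position 0: 'd' vs 'e' => DIFFER
  Position 1: 'e' vs 'e' => same
  Position 2: 'b' vs 'e' => DIFFER
  Position 3: 'a' vs 'd' => DIFFER
  Position 4: 'b' vs 'a' => DIFFER
  Position 5: 'd' vs 'e' => DIFFER
Positions that differ: 5

5


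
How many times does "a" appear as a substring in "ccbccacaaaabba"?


Searching for "a" in "ccbccacaaaabba"
Scanning each position:
  Position 0: "c" => no
  Position 1: "c" => no
  Position 2: "b" => no
  Position 3: "c" => no
  Position 4: "c" => no
  Position 5: "a" => MATCH
  Position 6: "c" => no
  Position 7: "a" => MATCH
  Position 8: "a" => MATCH
  Position 9: "a" => MATCH
  Position 10: "a" => MATCH
  Position 11: "b" => no
  Position 12: "b" => no
  Position 13: "a" => MATCH
Total occurrences: 6

6


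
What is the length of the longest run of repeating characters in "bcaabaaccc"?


Input: "bcaabaaccc"
Scanning for longest run:
  Position 1 ('c'): new char, reset run to 1
  Position 2 ('a'): new char, reset run to 1
  Position 3 ('a'): continues run of 'a', length=2
  Position 4 ('b'): new char, reset run to 1
  Position 5 ('a'): new char, reset run to 1
  Position 6 ('a'): continues run of 'a', length=2
  Position 7 ('c'): new char, reset run to 1
  Position 8 ('c'): continues run of 'c', length=2
  Position 9 ('c'): continues run of 'c', length=3
Longest run: 'c' with length 3

3


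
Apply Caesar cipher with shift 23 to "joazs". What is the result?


Caesar cipher: shift "joazs" by 23
  'j' (pos 9) + 23 = pos 6 = 'g'
  'o' (pos 14) + 23 = pos 11 = 'l'
  'a' (pos 0) + 23 = pos 23 = 'x'
  'z' (pos 25) + 23 = pos 22 = 'w'
  's' (pos 18) + 23 = pos 15 = 'p'
Result: glxwp

glxwp


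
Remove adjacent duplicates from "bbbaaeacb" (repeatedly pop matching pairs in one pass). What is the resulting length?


Input: bbbaaeacb
Stack-based adjacent duplicate removal:
  Read 'b': push. Stack: b
  Read 'b': matches stack top 'b' => pop. Stack: (empty)
  Read 'b': push. Stack: b
  Read 'a': push. Stack: ba
  Read 'a': matches stack top 'a' => pop. Stack: b
  Read 'e': push. Stack: be
  Read 'a': push. Stack: bea
  Read 'c': push. Stack: beac
  Read 'b': push. Stack: beacb
Final stack: "beacb" (length 5)

5


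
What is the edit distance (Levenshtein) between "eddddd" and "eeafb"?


Computing edit distance: "eddddd" -> "eeafb"
DP table:
           e    e    a    f    b
      0    1    2    3    4    5
  e   1    0    1    2    3    4
  d   2    1    1    2    3    4
  d   3    2    2    2    3    4
  d   4    3    3    3    3    4
  d   5    4    4    4    4    4
  d   6    5    5    5    5    5
Edit distance = dp[6][5] = 5

5


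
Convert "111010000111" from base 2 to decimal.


Input: "111010000111" in base 2
Positional expansion:
  Digit '1' (value 1) x 2^11 = 2048
  Digit '1' (value 1) x 2^10 = 1024
  Digit '1' (value 1) x 2^9 = 512
  Digit '0' (value 0) x 2^8 = 0
  Digit '1' (value 1) x 2^7 = 128
  Digit '0' (value 0) x 2^6 = 0
  Digit '0' (value 0) x 2^5 = 0
  Digit '0' (value 0) x 2^4 = 0
  Digit '0' (value 0) x 2^3 = 0
  Digit '1' (value 1) x 2^2 = 4
  Digit '1' (value 1) x 2^1 = 2
  Digit '1' (value 1) x 2^0 = 1
Sum = 3719

3719


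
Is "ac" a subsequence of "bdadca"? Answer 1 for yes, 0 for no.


Check if "ac" is a subsequence of "bdadca"
Greedy scan:
  Position 0 ('b'): no match needed
  Position 1 ('d'): no match needed
  Position 2 ('a'): matches sub[0] = 'a'
  Position 3 ('d'): no match needed
  Position 4 ('c'): matches sub[1] = 'c'
  Position 5 ('a'): no match needed
All 2 characters matched => is a subsequence

1


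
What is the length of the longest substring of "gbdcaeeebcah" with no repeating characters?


Input: "gbdcaeeebcah"
Sliding window (track last position of each char):
  Position 0 ('g'): window [0,0] length 1 -- new best
  Position 1 ('b'): window [0,1] length 2 -- new best
  Position 2 ('d'): window [0,2] length 3 -- new best
  Position 3 ('c'): window [0,3] length 4 -- new best
  Position 4 ('a'): window [0,4] length 5 -- new best
  Position 5 ('e'): window [0,5] length 6 -- new best
  Position 6 ('e'): repeat (last at 5), move window start to 6
  Position 6 ('e'): window [6,6] length 1
  Position 7 ('e'): repeat (last at 6), move window start to 7
  Position 7 ('e'): window [7,7] length 1
  Position 8 ('b'): window [7,8] length 2
  Position 9 ('c'): window [7,9] length 3
  Position 10 ('a'): window [7,10] length 4
  Position 11 ('h'): window [7,11] length 5
Longest substring with no repeats: "gbdcae" with length 6

6


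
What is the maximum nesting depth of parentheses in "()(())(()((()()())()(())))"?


Input: "()(())(()((()()())()(())))"
Tracking depth:
  Position 0 '(': depth becomes 1
  Position 1 ')': depth becomes 0
  Position 2 '(': depth becomes 1
  Position 3 '(': depth becomes 2
  Position 4 ')': depth becomes 1
  Position 5 ')': depth becomes 0
  Position 6 '(': depth becomes 1
  Position 7 '(': depth becomes 2
  Position 8 ')': depth becomes 1
  Position 9 '(': depth becomes 2
  Position 10 '(': depth becomes 3
  Position 11 '(': depth becomes 4
  Position 12 ')': depth becomes 3
  Position 13 '(': depth becomes 4
  Position 14 ')': depth becomes 3
  Position 15 '(': depth becomes 4
  Position 16 ')': depth becomes 3
  Position 17 ')': depth becomes 2
  Position 18 '(': depth becomes 3
  Position 19 ')': depth becomes 2
  Position 20 '(': depth becomes 3
  Position 21 '(': depth becomes 4
  Position 22 ')': depth becomes 3
  Position 23 ')': depth becomes 2
  Position 24 ')': depth becomes 1
  Position 25 ')': depth becomes 0
Maximum depth reached: 4

4


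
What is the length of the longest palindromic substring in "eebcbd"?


Input: "eebcbd"
Checking substrings for palindromes:
  [2:5] "bcb" (len 3) => palindrome
  [0:2] "ee" (len 2) => palindrome
Longest palindromic substring: "bcb" with length 3

3


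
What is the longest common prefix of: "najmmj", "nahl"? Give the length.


Words: najmmj, nahl
  Position 0: all 'n' => match
  Position 1: all 'a' => match
  Position 2: ('j', 'h') => mismatch, stop
LCP = "na" (length 2)

2


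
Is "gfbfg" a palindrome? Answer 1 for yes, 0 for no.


Input: gfbfg
Reversed: gfbfg
  Compare pos 0 ('g') with pos 4 ('g'): match
  Compare pos 1 ('f') with pos 3 ('f'): match
Result: palindrome

1


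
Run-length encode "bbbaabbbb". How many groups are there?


Input: bbbaabbbb
Scanning for consecutive runs:
  Group 1: 'b' x 3 (positions 0-2)
  Group 2: 'a' x 2 (positions 3-4)
  Group 3: 'b' x 4 (positions 5-8)
Total groups: 3

3


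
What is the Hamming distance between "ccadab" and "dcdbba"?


Comparing "ccadab" and "dcdbba" position by position:
  Position 0: 'c' vs 'd' => differ
  Position 1: 'c' vs 'c' => same
  Position 2: 'a' vs 'd' => differ
  Position 3: 'd' vs 'b' => differ
  Position 4: 'a' vs 'b' => differ
  Position 5: 'b' vs 'a' => differ
Total differences (Hamming distance): 5

5


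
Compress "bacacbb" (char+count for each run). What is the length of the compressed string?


Input: bacacbb
Runs:
  'b' x 1 => "b1"
  'a' x 1 => "a1"
  'c' x 1 => "c1"
  'a' x 1 => "a1"
  'c' x 1 => "c1"
  'b' x 2 => "b2"
Compressed: "b1a1c1a1c1b2"
Compressed length: 12

12


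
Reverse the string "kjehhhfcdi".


Input: kjehhhfcdi
Reading characters right to left:
  Position 9: 'i'
  Position 8: 'd'
  Position 7: 'c'
  Position 6: 'f'
  Position 5: 'h'
  Position 4: 'h'
  Position 3: 'h'
  Position 2: 'e'
  Position 1: 'j'
  Position 0: 'k'
Reversed: idcfhhhejk

idcfhhhejk


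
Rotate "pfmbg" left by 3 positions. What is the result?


Input: "pfmbg", rotate left by 3
First 3 characters: "pfm"
Remaining characters: "bg"
Concatenate remaining + first: "bg" + "pfm" = "bgpfm"

bgpfm


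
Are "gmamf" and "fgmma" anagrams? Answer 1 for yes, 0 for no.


Strings: "gmamf", "fgmma"
Sorted first:  afgmm
Sorted second: afgmm
Sorted forms match => anagrams

1


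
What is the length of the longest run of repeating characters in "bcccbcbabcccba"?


Input: "bcccbcbabcccba"
Scanning for longest run:
  Position 1 ('c'): new char, reset run to 1
  Position 2 ('c'): continues run of 'c', length=2
  Position 3 ('c'): continues run of 'c', length=3
  Position 4 ('b'): new char, reset run to 1
  Position 5 ('c'): new char, reset run to 1
  Position 6 ('b'): new char, reset run to 1
  Position 7 ('a'): new char, reset run to 1
  Position 8 ('b'): new char, reset run to 1
  Position 9 ('c'): new char, reset run to 1
  Position 10 ('c'): continues run of 'c', length=2
  Position 11 ('c'): continues run of 'c', length=3
  Position 12 ('b'): new char, reset run to 1
  Position 13 ('a'): new char, reset run to 1
Longest run: 'c' with length 3

3


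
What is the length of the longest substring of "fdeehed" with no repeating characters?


Input: "fdeehed"
Sliding window (track last position of each char):
  Position 0 ('f'): window [0,0] length 1 -- new best
  Position 1 ('d'): window [0,1] length 2 -- new best
  Position 2 ('e'): window [0,2] length 3 -- new best
  Position 3 ('e'): repeat (last at 2), move window start to 3
  Position 3 ('e'): window [3,3] length 1
  Position 4 ('h'): window [3,4] length 2
  Position 5 ('e'): repeat (last at 3), move window start to 4
  Position 5 ('e'): window [4,5] length 2
  Position 6 ('d'): window [4,6] length 3
Longest substring with no repeats: "fde" with length 3

3


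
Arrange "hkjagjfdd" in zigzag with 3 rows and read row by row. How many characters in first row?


Zigzag "hkjagjfdd" into 3 rows:
Placing characters:
  'h' => row 0
  'k' => row 1
  'j' => row 2
  'a' => row 1
  'g' => row 0
  'j' => row 1
  'f' => row 2
  'd' => row 1
  'd' => row 0
Rows:
  Row 0: "hgd"
  Row 1: "kajd"
  Row 2: "jf"
First row length: 3

3


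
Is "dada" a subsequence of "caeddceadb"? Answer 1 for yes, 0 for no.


Check if "dada" is a subsequence of "caeddceadb"
Greedy scan:
  Position 0 ('c'): no match needed
  Position 1 ('a'): no match needed
  Position 2 ('e'): no match needed
  Position 3 ('d'): matches sub[0] = 'd'
  Position 4 ('d'): no match needed
  Position 5 ('c'): no match needed
  Position 6 ('e'): no match needed
  Position 7 ('a'): matches sub[1] = 'a'
  Position 8 ('d'): matches sub[2] = 'd'
  Position 9 ('b'): no match needed
Only matched 3/4 characters => not a subsequence

0


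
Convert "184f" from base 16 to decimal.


Input: "184f" in base 16
Positional expansion:
  Digit '1' (value 1) x 16^3 = 4096
  Digit '8' (value 8) x 16^2 = 2048
  Digit '4' (value 4) x 16^1 = 64
  Digit 'f' (value 15) x 16^0 = 15
Sum = 6223

6223


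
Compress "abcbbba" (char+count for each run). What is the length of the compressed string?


Input: abcbbba
Runs:
  'a' x 1 => "a1"
  'b' x 1 => "b1"
  'c' x 1 => "c1"
  'b' x 3 => "b3"
  'a' x 1 => "a1"
Compressed: "a1b1c1b3a1"
Compressed length: 10

10


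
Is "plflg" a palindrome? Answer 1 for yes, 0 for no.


Input: plflg
Reversed: glflp
  Compare pos 0 ('p') with pos 4 ('g'): MISMATCH
  Compare pos 1 ('l') with pos 3 ('l'): match
Result: not a palindrome

0


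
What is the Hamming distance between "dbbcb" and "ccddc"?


Comparing "dbbcb" and "ccddc" position by position:
  Position 0: 'd' vs 'c' => differ
  Position 1: 'b' vs 'c' => differ
  Position 2: 'b' vs 'd' => differ
  Position 3: 'c' vs 'd' => differ
  Position 4: 'b' vs 'c' => differ
Total differences (Hamming distance): 5

5


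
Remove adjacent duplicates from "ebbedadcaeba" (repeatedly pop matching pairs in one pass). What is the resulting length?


Input: ebbedadcaeba
Stack-based adjacent duplicate removal:
  Read 'e': push. Stack: e
  Read 'b': push. Stack: eb
  Read 'b': matches stack top 'b' => pop. Stack: e
  Read 'e': matches stack top 'e' => pop. Stack: (empty)
  Read 'd': push. Stack: d
  Read 'a': push. Stack: da
  Read 'd': push. Stack: dad
  Read 'c': push. Stack: dadc
  Read 'a': push. Stack: dadca
  Read 'e': push. Stack: dadcae
  Read 'b': push. Stack: dadcaeb
  Read 'a': push. Stack: dadcaeba
Final stack: "dadcaeba" (length 8)

8


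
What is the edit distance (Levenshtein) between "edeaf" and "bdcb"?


Computing edit distance: "edeaf" -> "bdcb"
DP table:
           b    d    c    b
      0    1    2    3    4
  e   1    1    2    3    4
  d   2    2    1    2    3
  e   3    3    2    2    3
  a   4    4    3    3    3
  f   5    5    4    4    4
Edit distance = dp[5][4] = 4

4


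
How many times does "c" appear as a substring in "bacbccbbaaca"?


Searching for "c" in "bacbccbbaaca"
Scanning each position:
  Position 0: "b" => no
  Position 1: "a" => no
  Position 2: "c" => MATCH
  Position 3: "b" => no
  Position 4: "c" => MATCH
  Position 5: "c" => MATCH
  Position 6: "b" => no
  Position 7: "b" => no
  Position 8: "a" => no
  Position 9: "a" => no
  Position 10: "c" => MATCH
  Position 11: "a" => no
Total occurrences: 4

4


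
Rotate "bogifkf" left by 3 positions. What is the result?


Input: "bogifkf", rotate left by 3
First 3 characters: "bog"
Remaining characters: "ifkf"
Concatenate remaining + first: "ifkf" + "bog" = "ifkfbog"

ifkfbog


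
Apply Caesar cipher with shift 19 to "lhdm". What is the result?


Caesar cipher: shift "lhdm" by 19
  'l' (pos 11) + 19 = pos 4 = 'e'
  'h' (pos 7) + 19 = pos 0 = 'a'
  'd' (pos 3) + 19 = pos 22 = 'w'
  'm' (pos 12) + 19 = pos 5 = 'f'
Result: eawf

eawf


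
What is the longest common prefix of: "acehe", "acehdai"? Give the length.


Words: acehe, acehdai
  Position 0: all 'a' => match
  Position 1: all 'c' => match
  Position 2: all 'e' => match
  Position 3: all 'h' => match
  Position 4: ('e', 'd') => mismatch, stop
LCP = "aceh" (length 4)

4


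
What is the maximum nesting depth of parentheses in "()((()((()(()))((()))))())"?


Input: "()((()((()(()))((()))))())"
Tracking depth:
  Position 0 '(': depth becomes 1
  Position 1 ')': depth becomes 0
  Position 2 '(': depth becomes 1
  Position 3 '(': depth becomes 2
  Position 4 '(': depth becomes 3
  Position 5 ')': depth becomes 2
  Position 6 '(': depth becomes 3
  Position 7 '(': depth becomes 4
  Position 8 '(': depth becomes 5
  Position 9 ')': depth becomes 4
  Position 10 '(': depth becomes 5
  Position 11 '(': depth becomes 6
  Position 12 ')': depth becomes 5
  Position 13 ')': depth becomes 4
  Position 14 ')': depth becomes 3
  Position 15 '(': depth becomes 4
  Position 16 '(': depth becomes 5
  Position 17 '(': depth becomes 6
  Position 18 ')': depth becomes 5
  Position 19 ')': depth becomes 4
  Position 20 ')': depth becomes 3
  Position 21 ')': depth becomes 2
  Position 22 ')': depth becomes 1
  Position 23 '(': depth becomes 2
  Position 24 ')': depth becomes 1
  Position 25 ')': depth becomes 0
Maximum depth reached: 6

6


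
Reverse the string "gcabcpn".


Input: gcabcpn
Reading characters right to left:
  Position 6: 'n'
  Position 5: 'p'
  Position 4: 'c'
  Position 3: 'b'
  Position 2: 'a'
  Position 1: 'c'
  Position 0: 'g'
Reversed: npcbacg

npcbacg


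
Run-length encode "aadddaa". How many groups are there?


Input: aadddaa
Scanning for consecutive runs:
  Group 1: 'a' x 2 (positions 0-1)
  Group 2: 'd' x 3 (positions 2-4)
  Group 3: 'a' x 2 (positions 5-6)
Total groups: 3

3


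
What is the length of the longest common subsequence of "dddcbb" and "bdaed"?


LCS of "dddcbb" and "bdaed"
DP table:
           b    d    a    e    d
      0    0    0    0    0    0
  d   0    0    1    1    1    1
  d   0    0    1    1    1    2
  d   0    0    1    1    1    2
  c   0    0    1    1    1    2
  b   0    1    1    1    1    2
  b   0    1    1    1    1    2
LCS length = dp[6][5] = 2

2


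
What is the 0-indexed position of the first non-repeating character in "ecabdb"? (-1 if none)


Input: ecabdb
Character frequencies:
  'a': 1
  'b': 2
  'c': 1
  'd': 1
  'e': 1
Scanning left to right for freq == 1:
  Position 0 ('e'): unique! => answer = 0

0


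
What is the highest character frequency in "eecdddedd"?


Input: eecdddedd
Character counts:
  'c': 1
  'd': 5
  'e': 3
Maximum frequency: 5

5


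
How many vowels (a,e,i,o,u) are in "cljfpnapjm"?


Input: cljfpnapjm
Checking each character:
  'c' at position 0: consonant
  'l' at position 1: consonant
  'j' at position 2: consonant
  'f' at position 3: consonant
  'p' at position 4: consonant
  'n' at position 5: consonant
  'a' at position 6: vowel (running total: 1)
  'p' at position 7: consonant
  'j' at position 8: consonant
  'm' at position 9: consonant
Total vowels: 1

1


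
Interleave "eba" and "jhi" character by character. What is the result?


Interleaving "eba" and "jhi":
  Position 0: 'e' from first, 'j' from second => "ej"
  Position 1: 'b' from first, 'h' from second => "bh"
  Position 2: 'a' from first, 'i' from second => "ai"
Result: ejbhai

ejbhai


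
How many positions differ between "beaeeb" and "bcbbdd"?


Comparing "beaeeb" and "bcbbdd" position by position:
  Position 0: 'b' vs 'b' => same
  Position 1: 'e' vs 'c' => DIFFER
  Position 2: 'a' vs 'b' => DIFFER
  Position 3: 'e' vs 'b' => DIFFER
  Position 4: 'e' vs 'd' => DIFFER
  Position 5: 'b' vs 'd' => DIFFER
Positions that differ: 5

5


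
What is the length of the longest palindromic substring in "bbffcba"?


Input: "bbffcba"
Checking substrings for palindromes:
  [0:2] "bb" (len 2) => palindrome
  [2:4] "ff" (len 2) => palindrome
Longest palindromic substring: "bb" with length 2

2


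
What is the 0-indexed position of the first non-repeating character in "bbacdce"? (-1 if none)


Input: bbacdce
Character frequencies:
  'a': 1
  'b': 2
  'c': 2
  'd': 1
  'e': 1
Scanning left to right for freq == 1:
  Position 0 ('b'): freq=2, skip
  Position 1 ('b'): freq=2, skip
  Position 2 ('a'): unique! => answer = 2

2


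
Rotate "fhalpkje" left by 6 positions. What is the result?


Input: "fhalpkje", rotate left by 6
First 6 characters: "fhalpk"
Remaining characters: "je"
Concatenate remaining + first: "je" + "fhalpk" = "jefhalpk"

jefhalpk


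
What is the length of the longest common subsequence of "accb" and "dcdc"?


LCS of "accb" and "dcdc"
DP table:
           d    c    d    c
      0    0    0    0    0
  a   0    0    0    0    0
  c   0    0    1    1    1
  c   0    0    1    1    2
  b   0    0    1    1    2
LCS length = dp[4][4] = 2

2


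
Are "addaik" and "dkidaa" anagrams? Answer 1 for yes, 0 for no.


Strings: "addaik", "dkidaa"
Sorted first:  aaddik
Sorted second: aaddik
Sorted forms match => anagrams

1


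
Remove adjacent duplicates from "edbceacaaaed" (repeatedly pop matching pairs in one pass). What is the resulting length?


Input: edbceacaaaed
Stack-based adjacent duplicate removal:
  Read 'e': push. Stack: e
  Read 'd': push. Stack: ed
  Read 'b': push. Stack: edb
  Read 'c': push. Stack: edbc
  Read 'e': push. Stack: edbce
  Read 'a': push. Stack: edbcea
  Read 'c': push. Stack: edbceac
  Read 'a': push. Stack: edbceaca
  Read 'a': matches stack top 'a' => pop. Stack: edbceac
  Read 'a': push. Stack: edbceaca
  Read 'e': push. Stack: edbceacae
  Read 'd': push. Stack: edbceacaed
Final stack: "edbceacaed" (length 10)

10


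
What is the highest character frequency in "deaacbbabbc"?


Input: deaacbbabbc
Character counts:
  'a': 3
  'b': 4
  'c': 2
  'd': 1
  'e': 1
Maximum frequency: 4

4


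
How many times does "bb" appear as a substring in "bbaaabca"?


Searching for "bb" in "bbaaabca"
Scanning each position:
  Position 0: "bb" => MATCH
  Position 1: "ba" => no
  Position 2: "aa" => no
  Position 3: "aa" => no
  Position 4: "ab" => no
  Position 5: "bc" => no
  Position 6: "ca" => no
Total occurrences: 1

1


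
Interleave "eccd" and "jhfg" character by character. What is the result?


Interleaving "eccd" and "jhfg":
  Position 0: 'e' from first, 'j' from second => "ej"
  Position 1: 'c' from first, 'h' from second => "ch"
  Position 2: 'c' from first, 'f' from second => "cf"
  Position 3: 'd' from first, 'g' from second => "dg"
Result: ejchcfdg

ejchcfdg


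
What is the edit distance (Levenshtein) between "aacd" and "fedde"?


Computing edit distance: "aacd" -> "fedde"
DP table:
           f    e    d    d    e
      0    1    2    3    4    5
  a   1    1    2    3    4    5
  a   2    2    2    3    4    5
  c   3    3    3    3    4    5
  d   4    4    4    3    3    4
Edit distance = dp[4][5] = 4

4


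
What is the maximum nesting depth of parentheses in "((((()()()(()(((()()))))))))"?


Input: "((((()()()(()(((()()))))))))"
Tracking depth:
  Position 0 '(': depth becomes 1
  Position 1 '(': depth becomes 2
  Position 2 '(': depth becomes 3
  Position 3 '(': depth becomes 4
  Position 4 '(': depth becomes 5
  Position 5 ')': depth becomes 4
  Position 6 '(': depth becomes 5
  Position 7 ')': depth becomes 4
  Position 8 '(': depth becomes 5
  Position 9 ')': depth becomes 4
  Position 10 '(': depth becomes 5
  Position 11 '(': depth becomes 6
  Position 12 ')': depth becomes 5
  Position 13 '(': depth becomes 6
  Position 14 '(': depth becomes 7
  Position 15 '(': depth becomes 8
  Position 16 '(': depth becomes 9
  Position 17 ')': depth becomes 8
  Position 18 '(': depth becomes 9
  Position 19 ')': depth becomes 8
  Position 20 ')': depth becomes 7
  Position 21 ')': depth becomes 6
  Position 22 ')': depth becomes 5
  Position 23 ')': depth becomes 4
  Position 24 ')': depth becomes 3
  Position 25 ')': depth becomes 2
  Position 26 ')': depth becomes 1
  Position 27 ')': depth becomes 0
Maximum depth reached: 9

9


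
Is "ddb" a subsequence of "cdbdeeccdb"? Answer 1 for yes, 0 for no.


Check if "ddb" is a subsequence of "cdbdeeccdb"
Greedy scan:
  Position 0 ('c'): no match needed
  Position 1 ('d'): matches sub[0] = 'd'
  Position 2 ('b'): no match needed
  Position 3 ('d'): matches sub[1] = 'd'
  Position 4 ('e'): no match needed
  Position 5 ('e'): no match needed
  Position 6 ('c'): no match needed
  Position 7 ('c'): no match needed
  Position 8 ('d'): no match needed
  Position 9 ('b'): matches sub[2] = 'b'
All 3 characters matched => is a subsequence

1


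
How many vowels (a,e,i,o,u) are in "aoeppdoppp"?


Input: aoeppdoppp
Checking each character:
  'a' at position 0: vowel (running total: 1)
  'o' at position 1: vowel (running total: 2)
  'e' at position 2: vowel (running total: 3)
  'p' at position 3: consonant
  'p' at position 4: consonant
  'd' at position 5: consonant
  'o' at position 6: vowel (running total: 4)
  'p' at position 7: consonant
  'p' at position 8: consonant
  'p' at position 9: consonant
Total vowels: 4

4


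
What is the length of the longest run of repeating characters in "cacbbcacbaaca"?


Input: "cacbbcacbaaca"
Scanning for longest run:
  Position 1 ('a'): new char, reset run to 1
  Position 2 ('c'): new char, reset run to 1
  Position 3 ('b'): new char, reset run to 1
  Position 4 ('b'): continues run of 'b', length=2
  Position 5 ('c'): new char, reset run to 1
  Position 6 ('a'): new char, reset run to 1
  Position 7 ('c'): new char, reset run to 1
  Position 8 ('b'): new char, reset run to 1
  Position 9 ('a'): new char, reset run to 1
  Position 10 ('a'): continues run of 'a', length=2
  Position 11 ('c'): new char, reset run to 1
  Position 12 ('a'): new char, reset run to 1
Longest run: 'b' with length 2

2


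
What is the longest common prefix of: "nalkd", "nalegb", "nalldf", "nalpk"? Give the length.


Words: nalkd, nalegb, nalldf, nalpk
  Position 0: all 'n' => match
  Position 1: all 'a' => match
  Position 2: all 'l' => match
  Position 3: ('k', 'e', 'l', 'p') => mismatch, stop
LCP = "nal" (length 3)

3


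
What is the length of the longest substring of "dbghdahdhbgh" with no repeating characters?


Input: "dbghdahdhbgh"
Sliding window (track last position of each char):
  Position 0 ('d'): window [0,0] length 1 -- new best
  Position 1 ('b'): window [0,1] length 2 -- new best
  Position 2 ('g'): window [0,2] length 3 -- new best
  Position 3 ('h'): window [0,3] length 4 -- new best
  Position 4 ('d'): repeat (last at 0), move window start to 1
  Position 4 ('d'): window [1,4] length 4
  Position 5 ('a'): window [1,5] length 5 -- new best
  Position 6 ('h'): repeat (last at 3), move window start to 4
  Position 6 ('h'): window [4,6] length 3
  Position 7 ('d'): repeat (last at 4), move window start to 5
  Position 7 ('d'): window [5,7] length 3
  Position 8 ('h'): repeat (last at 6), move window start to 7
  Position 8 ('h'): window [7,8] length 2
  Position 9 ('b'): window [7,9] length 3
  Position 10 ('g'): window [7,10] length 4
  Position 11 ('h'): repeat (last at 8), move window start to 9
  Position 11 ('h'): window [9,11] length 3
Longest substring with no repeats: "bghda" with length 5

5


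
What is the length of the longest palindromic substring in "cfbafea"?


Input: "cfbafea"
Checking substrings for palindromes:
  No multi-char palindromic substrings found
Longest palindromic substring: "c" with length 1

1


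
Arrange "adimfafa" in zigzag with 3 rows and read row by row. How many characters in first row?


Zigzag "adimfafa" into 3 rows:
Placing characters:
  'a' => row 0
  'd' => row 1
  'i' => row 2
  'm' => row 1
  'f' => row 0
  'a' => row 1
  'f' => row 2
  'a' => row 1
Rows:
  Row 0: "af"
  Row 1: "dmaa"
  Row 2: "if"
First row length: 2

2


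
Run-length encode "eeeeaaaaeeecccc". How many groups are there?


Input: eeeeaaaaeeecccc
Scanning for consecutive runs:
  Group 1: 'e' x 4 (positions 0-3)
  Group 2: 'a' x 4 (positions 4-7)
  Group 3: 'e' x 3 (positions 8-10)
  Group 4: 'c' x 4 (positions 11-14)
Total groups: 4

4


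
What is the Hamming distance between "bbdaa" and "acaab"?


Comparing "bbdaa" and "acaab" position by position:
  Position 0: 'b' vs 'a' => differ
  Position 1: 'b' vs 'c' => differ
  Position 2: 'd' vs 'a' => differ
  Position 3: 'a' vs 'a' => same
  Position 4: 'a' vs 'b' => differ
Total differences (Hamming distance): 4

4


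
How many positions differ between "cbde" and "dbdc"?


Comparing "cbde" and "dbdc" position by position:
  Position 0: 'c' vs 'd' => DIFFER
  Position 1: 'b' vs 'b' => same
  Position 2: 'd' vs 'd' => same
  Position 3: 'e' vs 'c' => DIFFER
Positions that differ: 2

2


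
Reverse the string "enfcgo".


Input: enfcgo
Reading characters right to left:
  Position 5: 'o'
  Position 4: 'g'
  Position 3: 'c'
  Position 2: 'f'
  Position 1: 'n'
  Position 0: 'e'
Reversed: ogcfne

ogcfne


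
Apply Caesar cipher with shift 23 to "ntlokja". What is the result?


Caesar cipher: shift "ntlokja" by 23
  'n' (pos 13) + 23 = pos 10 = 'k'
  't' (pos 19) + 23 = pos 16 = 'q'
  'l' (pos 11) + 23 = pos 8 = 'i'
  'o' (pos 14) + 23 = pos 11 = 'l'
  'k' (pos 10) + 23 = pos 7 = 'h'
  'j' (pos 9) + 23 = pos 6 = 'g'
  'a' (pos 0) + 23 = pos 23 = 'x'
Result: kqilhgx

kqilhgx


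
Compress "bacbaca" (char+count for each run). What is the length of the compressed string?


Input: bacbaca
Runs:
  'b' x 1 => "b1"
  'a' x 1 => "a1"
  'c' x 1 => "c1"
  'b' x 1 => "b1"
  'a' x 1 => "a1"
  'c' x 1 => "c1"
  'a' x 1 => "a1"
Compressed: "b1a1c1b1a1c1a1"
Compressed length: 14

14


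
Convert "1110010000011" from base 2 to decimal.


Input: "1110010000011" in base 2
Positional expansion:
  Digit '1' (value 1) x 2^12 = 4096
  Digit '1' (value 1) x 2^11 = 2048
  Digit '1' (value 1) x 2^10 = 1024
  Digit '0' (value 0) x 2^9 = 0
  Digit '0' (value 0) x 2^8 = 0
  Digit '1' (value 1) x 2^7 = 128
  Digit '0' (value 0) x 2^6 = 0
  Digit '0' (value 0) x 2^5 = 0
  Digit '0' (value 0) x 2^4 = 0
  Digit '0' (value 0) x 2^3 = 0
  Digit '0' (value 0) x 2^2 = 0
  Digit '1' (value 1) x 2^1 = 2
  Digit '1' (value 1) x 2^0 = 1
Sum = 7299

7299


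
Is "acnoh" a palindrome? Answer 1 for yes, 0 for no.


Input: acnoh
Reversed: honca
  Compare pos 0 ('a') with pos 4 ('h'): MISMATCH
  Compare pos 1 ('c') with pos 3 ('o'): MISMATCH
Result: not a palindrome

0


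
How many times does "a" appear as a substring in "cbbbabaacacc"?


Searching for "a" in "cbbbabaacacc"
Scanning each position:
  Position 0: "c" => no
  Position 1: "b" => no
  Position 2: "b" => no
  Position 3: "b" => no
  Position 4: "a" => MATCH
  Position 5: "b" => no
  Position 6: "a" => MATCH
  Position 7: "a" => MATCH
  Position 8: "c" => no
  Position 9: "a" => MATCH
  Position 10: "c" => no
  Position 11: "c" => no
Total occurrences: 4

4


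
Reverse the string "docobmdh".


Input: docobmdh
Reading characters right to left:
  Position 7: 'h'
  Position 6: 'd'
  Position 5: 'm'
  Position 4: 'b'
  Position 3: 'o'
  Position 2: 'c'
  Position 1: 'o'
  Position 0: 'd'
Reversed: hdmbocod

hdmbocod


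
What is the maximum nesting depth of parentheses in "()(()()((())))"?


Input: "()(()()((())))"
Tracking depth:
  Position 0 '(': depth becomes 1
  Position 1 ')': depth becomes 0
  Position 2 '(': depth becomes 1
  Position 3 '(': depth becomes 2
  Position 4 ')': depth becomes 1
  Position 5 '(': depth becomes 2
  Position 6 ')': depth becomes 1
  Position 7 '(': depth becomes 2
  Position 8 '(': depth becomes 3
  Position 9 '(': depth becomes 4
  Position 10 ')': depth becomes 3
  Position 11 ')': depth becomes 2
  Position 12 ')': depth becomes 1
  Position 13 ')': depth becomes 0
Maximum depth reached: 4

4


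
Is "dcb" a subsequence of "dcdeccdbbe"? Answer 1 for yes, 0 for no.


Check if "dcb" is a subsequence of "dcdeccdbbe"
Greedy scan:
  Position 0 ('d'): matches sub[0] = 'd'
  Position 1 ('c'): matches sub[1] = 'c'
  Position 2 ('d'): no match needed
  Position 3 ('e'): no match needed
  Position 4 ('c'): no match needed
  Position 5 ('c'): no match needed
  Position 6 ('d'): no match needed
  Position 7 ('b'): matches sub[2] = 'b'
  Position 8 ('b'): no match needed
  Position 9 ('e'): no match needed
All 3 characters matched => is a subsequence

1


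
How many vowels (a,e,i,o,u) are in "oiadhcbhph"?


Input: oiadhcbhph
Checking each character:
  'o' at position 0: vowel (running total: 1)
  'i' at position 1: vowel (running total: 2)
  'a' at position 2: vowel (running total: 3)
  'd' at position 3: consonant
  'h' at position 4: consonant
  'c' at position 5: consonant
  'b' at position 6: consonant
  'h' at position 7: consonant
  'p' at position 8: consonant
  'h' at position 9: consonant
Total vowels: 3

3


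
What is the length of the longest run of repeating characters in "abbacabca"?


Input: "abbacabca"
Scanning for longest run:
  Position 1 ('b'): new char, reset run to 1
  Position 2 ('b'): continues run of 'b', length=2
  Position 3 ('a'): new char, reset run to 1
  Position 4 ('c'): new char, reset run to 1
  Position 5 ('a'): new char, reset run to 1
  Position 6 ('b'): new char, reset run to 1
  Position 7 ('c'): new char, reset run to 1
  Position 8 ('a'): new char, reset run to 1
Longest run: 'b' with length 2

2


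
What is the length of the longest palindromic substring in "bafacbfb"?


Input: "bafacbfb"
Checking substrings for palindromes:
  [1:4] "afa" (len 3) => palindrome
  [5:8] "bfb" (len 3) => palindrome
Longest palindromic substring: "afa" with length 3

3


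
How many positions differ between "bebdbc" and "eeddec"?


Comparing "bebdbc" and "eeddec" position by position:
  Position 0: 'b' vs 'e' => DIFFER
  Position 1: 'e' vs 'e' => same
  Position 2: 'b' vs 'd' => DIFFER
  Position 3: 'd' vs 'd' => same
  Position 4: 'b' vs 'e' => DIFFER
  Position 5: 'c' vs 'c' => same
Positions that differ: 3

3


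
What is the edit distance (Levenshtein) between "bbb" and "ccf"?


Computing edit distance: "bbb" -> "ccf"
DP table:
           c    c    f
      0    1    2    3
  b   1    1    2    3
  b   2    2    2    3
  b   3    3    3    3
Edit distance = dp[3][3] = 3

3


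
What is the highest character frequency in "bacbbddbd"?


Input: bacbbddbd
Character counts:
  'a': 1
  'b': 4
  'c': 1
  'd': 3
Maximum frequency: 4

4


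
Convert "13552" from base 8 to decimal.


Input: "13552" in base 8
Positional expansion:
  Digit '1' (value 1) x 8^4 = 4096
  Digit '3' (value 3) x 8^3 = 1536
  Digit '5' (value 5) x 8^2 = 320
  Digit '5' (value 5) x 8^1 = 40
  Digit '2' (value 2) x 8^0 = 2
Sum = 5994

5994


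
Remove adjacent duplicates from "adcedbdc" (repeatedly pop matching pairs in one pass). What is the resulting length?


Input: adcedbdc
Stack-based adjacent duplicate removal:
  Read 'a': push. Stack: a
  Read 'd': push. Stack: ad
  Read 'c': push. Stack: adc
  Read 'e': push. Stack: adce
  Read 'd': push. Stack: adced
  Read 'b': push. Stack: adcedb
  Read 'd': push. Stack: adcedbd
  Read 'c': push. Stack: adcedbdc
Final stack: "adcedbdc" (length 8)

8


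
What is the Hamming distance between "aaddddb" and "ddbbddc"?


Comparing "aaddddb" and "ddbbddc" position by position:
  Position 0: 'a' vs 'd' => differ
  Position 1: 'a' vs 'd' => differ
  Position 2: 'd' vs 'b' => differ
  Position 3: 'd' vs 'b' => differ
  Position 4: 'd' vs 'd' => same
  Position 5: 'd' vs 'd' => same
  Position 6: 'b' vs 'c' => differ
Total differences (Hamming distance): 5

5


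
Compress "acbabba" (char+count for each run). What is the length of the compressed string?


Input: acbabba
Runs:
  'a' x 1 => "a1"
  'c' x 1 => "c1"
  'b' x 1 => "b1"
  'a' x 1 => "a1"
  'b' x 2 => "b2"
  'a' x 1 => "a1"
Compressed: "a1c1b1a1b2a1"
Compressed length: 12

12


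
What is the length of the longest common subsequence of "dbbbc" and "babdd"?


LCS of "dbbbc" and "babdd"
DP table:
           b    a    b    d    d
      0    0    0    0    0    0
  d   0    0    0    0    1    1
  b   0    1    1    1    1    1
  b   0    1    1    2    2    2
  b   0    1    1    2    2    2
  c   0    1    1    2    2    2
LCS length = dp[5][5] = 2

2


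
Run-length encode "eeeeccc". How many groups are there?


Input: eeeeccc
Scanning for consecutive runs:
  Group 1: 'e' x 4 (positions 0-3)
  Group 2: 'c' x 3 (positions 4-6)
Total groups: 2

2


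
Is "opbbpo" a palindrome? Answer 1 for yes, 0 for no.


Input: opbbpo
Reversed: opbbpo
  Compare pos 0 ('o') with pos 5 ('o'): match
  Compare pos 1 ('p') with pos 4 ('p'): match
  Compare pos 2 ('b') with pos 3 ('b'): match
Result: palindrome

1


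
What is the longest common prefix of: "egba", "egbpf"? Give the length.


Words: egba, egbpf
  Position 0: all 'e' => match
  Position 1: all 'g' => match
  Position 2: all 'b' => match
  Position 3: ('a', 'p') => mismatch, stop
LCP = "egb" (length 3)

3


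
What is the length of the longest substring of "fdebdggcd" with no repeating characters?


Input: "fdebdggcd"
Sliding window (track last position of each char):
  Position 0 ('f'): window [0,0] length 1 -- new best
  Position 1 ('d'): window [0,1] length 2 -- new best
  Position 2 ('e'): window [0,2] length 3 -- new best
  Position 3 ('b'): window [0,3] length 4 -- new best
  Position 4 ('d'): repeat (last at 1), move window start to 2
  Position 4 ('d'): window [2,4] length 3
  Position 5 ('g'): window [2,5] length 4
  Position 6 ('g'): repeat (last at 5), move window start to 6
  Position 6 ('g'): window [6,6] length 1
  Position 7 ('c'): window [6,7] length 2
  Position 8 ('d'): window [6,8] length 3
Longest substring with no repeats: "fdeb" with length 4

4


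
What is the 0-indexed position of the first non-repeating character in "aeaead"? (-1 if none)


Input: aeaead
Character frequencies:
  'a': 3
  'd': 1
  'e': 2
Scanning left to right for freq == 1:
  Position 0 ('a'): freq=3, skip
  Position 1 ('e'): freq=2, skip
  Position 2 ('a'): freq=3, skip
  Position 3 ('e'): freq=2, skip
  Position 4 ('a'): freq=3, skip
  Position 5 ('d'): unique! => answer = 5

5


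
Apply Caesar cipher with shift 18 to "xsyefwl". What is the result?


Caesar cipher: shift "xsyefwl" by 18
  'x' (pos 23) + 18 = pos 15 = 'p'
  's' (pos 18) + 18 = pos 10 = 'k'
  'y' (pos 24) + 18 = pos 16 = 'q'
  'e' (pos 4) + 18 = pos 22 = 'w'
  'f' (pos 5) + 18 = pos 23 = 'x'
  'w' (pos 22) + 18 = pos 14 = 'o'
  'l' (pos 11) + 18 = pos 3 = 'd'
Result: pkqwxod

pkqwxod


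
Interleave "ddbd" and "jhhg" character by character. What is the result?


Interleaving "ddbd" and "jhhg":
  Position 0: 'd' from first, 'j' from second => "dj"
  Position 1: 'd' from first, 'h' from second => "dh"
  Position 2: 'b' from first, 'h' from second => "bh"
  Position 3: 'd' from first, 'g' from second => "dg"
Result: djdhbhdg

djdhbhdg


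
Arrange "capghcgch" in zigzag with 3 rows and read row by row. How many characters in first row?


Zigzag "capghcgch" into 3 rows:
Placing characters:
  'c' => row 0
  'a' => row 1
  'p' => row 2
  'g' => row 1
  'h' => row 0
  'c' => row 1
  'g' => row 2
  'c' => row 1
  'h' => row 0
Rows:
  Row 0: "chh"
  Row 1: "agcc"
  Row 2: "pg"
First row length: 3

3


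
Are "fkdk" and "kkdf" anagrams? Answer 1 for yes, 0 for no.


Strings: "fkdk", "kkdf"
Sorted first:  dfkk
Sorted second: dfkk
Sorted forms match => anagrams

1


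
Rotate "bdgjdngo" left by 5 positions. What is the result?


Input: "bdgjdngo", rotate left by 5
First 5 characters: "bdgjd"
Remaining characters: "ngo"
Concatenate remaining + first: "ngo" + "bdgjd" = "ngobdgjd"

ngobdgjd


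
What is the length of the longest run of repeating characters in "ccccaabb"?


Input: "ccccaabb"
Scanning for longest run:
  Position 1 ('c'): continues run of 'c', length=2
  Position 2 ('c'): continues run of 'c', length=3
  Position 3 ('c'): continues run of 'c', length=4
  Position 4 ('a'): new char, reset run to 1
  Position 5 ('a'): continues run of 'a', length=2
  Position 6 ('b'): new char, reset run to 1
  Position 7 ('b'): continues run of 'b', length=2
Longest run: 'c' with length 4

4


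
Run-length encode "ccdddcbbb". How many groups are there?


Input: ccdddcbbb
Scanning for consecutive runs:
  Group 1: 'c' x 2 (positions 0-1)
  Group 2: 'd' x 3 (positions 2-4)
  Group 3: 'c' x 1 (positions 5-5)
  Group 4: 'b' x 3 (positions 6-8)
Total groups: 4

4
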